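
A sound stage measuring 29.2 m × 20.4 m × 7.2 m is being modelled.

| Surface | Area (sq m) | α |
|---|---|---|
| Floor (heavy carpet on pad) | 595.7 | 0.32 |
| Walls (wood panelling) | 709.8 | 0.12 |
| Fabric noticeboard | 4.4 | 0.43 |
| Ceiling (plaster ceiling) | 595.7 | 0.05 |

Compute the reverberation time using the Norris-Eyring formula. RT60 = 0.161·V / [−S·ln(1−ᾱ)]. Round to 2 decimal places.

2.06 seconds

Total surface area S = 595.7 + 709.8 + 4.4 + 595.7 = 1905.6 sq m.
Σ(Sᵢαᵢ) = 595.7×0.32 + 709.8×0.12 + 4.4×0.43 + 595.7×0.05 = 307.477.
ᾱ = 307.477 / 1905.6 = 0.1614.
−S·ln(1−ᾱ) = −1905.6 × ln(1 − 0.1614) = 335.426.
V = 29.2 × 20.4 × 7.2 = 4288.896 m³.
RT60 = 0.161 × 4288.896 / 335.426 = 2.06 s.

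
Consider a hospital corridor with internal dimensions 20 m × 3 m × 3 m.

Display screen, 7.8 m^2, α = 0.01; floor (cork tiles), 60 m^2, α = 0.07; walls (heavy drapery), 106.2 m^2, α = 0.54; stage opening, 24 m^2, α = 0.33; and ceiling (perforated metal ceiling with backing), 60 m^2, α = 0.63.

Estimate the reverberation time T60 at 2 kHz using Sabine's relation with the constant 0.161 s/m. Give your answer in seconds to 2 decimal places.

Total absorption A = 7.8×0.01 + 60×0.07 + 106.2×0.54 + 24×0.33 + 60×0.63
  = 0.078 + 4.200 + 57.348 + 7.920 + 37.800 = 107.346 m^2 sabins.
Volume V = 20 × 3 × 3 = 180 m³.
Sabine: RT60 = 0.161 × 180 / 107.346 = 0.27 s.

0.27 s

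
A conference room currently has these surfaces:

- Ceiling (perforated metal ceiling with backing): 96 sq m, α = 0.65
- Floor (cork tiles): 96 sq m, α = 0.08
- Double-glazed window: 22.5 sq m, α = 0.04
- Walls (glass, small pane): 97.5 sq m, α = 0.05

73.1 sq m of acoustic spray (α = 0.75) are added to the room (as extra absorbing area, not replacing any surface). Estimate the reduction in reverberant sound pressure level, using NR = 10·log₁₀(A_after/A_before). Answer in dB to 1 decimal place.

2.4 dB

Summing Sᵢαᵢ: 62.400 + 7.680 + 0.900 + 4.875 → A_before = 75.855 sabins.
Added absorption = 73.1 × 0.75 = 54.825 sabins.
New total A_after = 130.680 sabins.
NR = 10·log₁₀(130.680/75.855) = 2.4 dB.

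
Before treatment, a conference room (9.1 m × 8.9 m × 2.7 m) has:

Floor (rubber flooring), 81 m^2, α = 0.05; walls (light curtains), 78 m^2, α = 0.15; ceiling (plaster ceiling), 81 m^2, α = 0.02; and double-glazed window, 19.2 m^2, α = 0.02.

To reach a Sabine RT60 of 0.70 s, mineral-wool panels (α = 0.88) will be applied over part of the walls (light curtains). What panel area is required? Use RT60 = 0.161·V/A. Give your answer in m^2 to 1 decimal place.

A₁ = Σ Sᵢαᵢ = 81×0.05 + 78×0.15 + 81×0.02 + 19.2×0.02 = 17.754 sabins.
V = 218.673 m³. Target absorption A₂ = 0.161 × 218.673 / 0.70 = 50.295 sabins.
Absorption to add: 50.295 − 17.754 = 32.541 sabins.
Each m^2 of panel replacing the walls (light curtains) adds (0.88 − 0.15) = 0.73 sabins.
Panel area = 32.541 / 0.73 = 44.6 m^2.

44.6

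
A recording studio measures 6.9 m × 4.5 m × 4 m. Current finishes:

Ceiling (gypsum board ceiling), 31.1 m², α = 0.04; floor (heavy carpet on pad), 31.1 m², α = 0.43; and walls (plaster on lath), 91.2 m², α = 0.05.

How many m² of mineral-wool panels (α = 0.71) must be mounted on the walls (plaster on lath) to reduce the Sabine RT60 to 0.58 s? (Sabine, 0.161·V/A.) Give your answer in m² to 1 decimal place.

A₁ = Σ Sᵢαᵢ = 31.1*0.04 + 31.1*0.43 + 91.2*0.05 = 19.177 sabins.
Required A₂ = 0.161·124.2/0.58 = 34.476 sabins.
ΔA needed = 34.476 − 19.177 = 15.299 sabins.
Net gain per m²: Δα = 0.71 − 0.05 = 0.66.
Area = ΔA/Δα = 15.299/0.66 = 23.2 m².

23.2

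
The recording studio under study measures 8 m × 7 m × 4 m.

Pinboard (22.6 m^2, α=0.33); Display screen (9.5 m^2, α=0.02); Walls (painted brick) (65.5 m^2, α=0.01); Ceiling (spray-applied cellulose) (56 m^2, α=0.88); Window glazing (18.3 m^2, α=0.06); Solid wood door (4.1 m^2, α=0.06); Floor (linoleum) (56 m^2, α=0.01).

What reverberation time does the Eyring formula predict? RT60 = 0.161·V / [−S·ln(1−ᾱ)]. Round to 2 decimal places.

0.52 s

Total surface area S = 22.6 + 9.5 + 65.5 + 56 + 18.3 + 4.1 + 56 = 232.0 m^2.
Absorption A = 22.6×0.33 + 9.5×0.02 + 65.5×0.01 + 56×0.88 + 18.3×0.06 + 4.1×0.06 + 56×0.01 = 59.487 sabins.
Mean coefficient ᾱ = A/S = 0.2564.
Eyring denominator: −S ln(1−ᾱ) = 68.730.
V = 8 × 7 × 4 = 224 m³.
T = 0.161·V/[−S·ln(1−ᾱ)] = 0.161·224/68.730 = 0.52 s.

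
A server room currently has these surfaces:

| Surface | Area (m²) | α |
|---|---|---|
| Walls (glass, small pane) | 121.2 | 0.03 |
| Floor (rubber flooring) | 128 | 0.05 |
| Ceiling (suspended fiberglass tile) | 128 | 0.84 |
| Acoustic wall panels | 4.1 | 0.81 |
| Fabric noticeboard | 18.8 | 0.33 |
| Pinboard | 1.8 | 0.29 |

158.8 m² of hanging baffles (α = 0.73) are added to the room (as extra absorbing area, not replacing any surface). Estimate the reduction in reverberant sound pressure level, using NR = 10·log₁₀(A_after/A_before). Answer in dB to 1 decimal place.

2.8 dB

Summing Sᵢαᵢ: 3.636 + 6.400 + 107.520 + 3.321 + 6.204 + 0.522 → A_before = 127.603 sabins.
Treatment contributes 158.8·0.73 = 115.924 sabins.
New total A_after = 243.527 sabins.
Reduction = 10 log₁₀(A_after/A_before) = 10 log₁₀(1.9085) = 2.8 dB.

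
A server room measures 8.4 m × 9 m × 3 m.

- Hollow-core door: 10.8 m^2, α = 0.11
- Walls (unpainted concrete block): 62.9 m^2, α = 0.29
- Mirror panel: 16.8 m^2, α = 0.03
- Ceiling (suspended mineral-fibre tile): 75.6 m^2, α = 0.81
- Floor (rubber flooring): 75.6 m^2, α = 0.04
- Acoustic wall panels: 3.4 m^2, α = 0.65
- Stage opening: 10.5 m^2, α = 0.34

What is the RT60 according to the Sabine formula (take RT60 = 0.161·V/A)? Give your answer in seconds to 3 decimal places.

0.406 seconds

Total absorption A = 10.8·0.11 + 62.9·0.29 + 16.8·0.03 + 75.6·0.81 + 75.6·0.04 + 3.4·0.65 + 10.5·0.34
  = 1.188 + 18.241 + 0.504 + 61.236 + 3.024 + 2.210 + 3.570 = 89.973 m^2 sabins.
Room volume: 226.8 m³.
RT60 = 0.161 · V / A = 0.161 × 226.8 / 89.973 = 0.406 s.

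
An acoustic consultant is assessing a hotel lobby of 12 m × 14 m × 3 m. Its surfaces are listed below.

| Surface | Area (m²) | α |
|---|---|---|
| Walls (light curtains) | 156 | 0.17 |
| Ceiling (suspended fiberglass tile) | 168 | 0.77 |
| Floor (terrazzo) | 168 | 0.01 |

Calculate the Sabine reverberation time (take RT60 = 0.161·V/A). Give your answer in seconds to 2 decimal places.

0.52 sec

Equivalent absorption area: A = 156×0.17 + 168×0.77 + 168×0.01 = 157.560 m².
V = 12·14·3 = 504 m³.
Sabine: RT60 = 0.161 × 504 / 157.560 = 0.52 s.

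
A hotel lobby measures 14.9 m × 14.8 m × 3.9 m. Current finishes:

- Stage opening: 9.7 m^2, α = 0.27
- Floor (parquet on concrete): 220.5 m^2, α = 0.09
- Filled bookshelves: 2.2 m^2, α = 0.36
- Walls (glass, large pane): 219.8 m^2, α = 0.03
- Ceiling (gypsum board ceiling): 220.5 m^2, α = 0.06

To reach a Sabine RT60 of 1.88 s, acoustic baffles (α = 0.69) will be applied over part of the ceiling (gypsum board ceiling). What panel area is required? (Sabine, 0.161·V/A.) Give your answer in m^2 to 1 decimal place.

Total absorption A₁ = 9.7*0.27 + 220.5*0.09 + 2.2*0.36 + 219.8*0.03 + 220.5*0.06
  = 2.619 + 19.845 + 0.792 + 6.594 + 13.230 = 43.080 m^2 sabins.
Required A₂ = 0.161·860.028/1.88 = 73.651 sabins.
ΔA needed = 73.651 − 43.080 = 30.571 sabins.
Each m^2 of panel replacing the ceiling (gypsum board ceiling) adds (0.69 − 0.06) = 0.63 sabins.
Panel area = 30.571 / 0.63 = 48.5 m^2.

48.5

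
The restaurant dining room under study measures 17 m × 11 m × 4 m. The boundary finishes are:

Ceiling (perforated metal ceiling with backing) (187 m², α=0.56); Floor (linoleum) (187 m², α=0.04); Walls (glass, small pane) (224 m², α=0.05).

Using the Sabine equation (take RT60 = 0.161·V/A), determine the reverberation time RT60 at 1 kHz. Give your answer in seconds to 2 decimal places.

0.98 sec

Summing Sᵢαᵢ: 104.720 + 7.480 + 11.200 → A = 123.400 sabins.
Room volume: 748 m³.
RT60 = 0.161 · V / A = 0.161 × 748 / 123.400 = 0.98 s.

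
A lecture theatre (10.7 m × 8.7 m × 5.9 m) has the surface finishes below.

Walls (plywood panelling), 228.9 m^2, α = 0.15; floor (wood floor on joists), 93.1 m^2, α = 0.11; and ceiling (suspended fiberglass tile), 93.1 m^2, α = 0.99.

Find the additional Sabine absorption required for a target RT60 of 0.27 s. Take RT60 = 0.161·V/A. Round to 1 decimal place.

190.8 sabins

Summing Sᵢαᵢ: 34.335 + 10.241 + 92.169 → A₁ = 136.745 sabins.
For T = 0.27 s, need A₂ = 0.161·V/T = 0.161·549.231/0.27 = 327.504 sabins.
Additional absorption ΔA = 327.504 − 136.745 = 190.8 sabins.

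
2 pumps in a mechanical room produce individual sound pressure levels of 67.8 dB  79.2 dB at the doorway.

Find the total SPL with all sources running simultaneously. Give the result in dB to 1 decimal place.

79.5 dB

Converting to relative power and adding: 10^(67.8/10) + 10^(79.2/10) = 8.92e+07.
L_total = 10·log₁₀(8.92e+07) = 79.5 dB.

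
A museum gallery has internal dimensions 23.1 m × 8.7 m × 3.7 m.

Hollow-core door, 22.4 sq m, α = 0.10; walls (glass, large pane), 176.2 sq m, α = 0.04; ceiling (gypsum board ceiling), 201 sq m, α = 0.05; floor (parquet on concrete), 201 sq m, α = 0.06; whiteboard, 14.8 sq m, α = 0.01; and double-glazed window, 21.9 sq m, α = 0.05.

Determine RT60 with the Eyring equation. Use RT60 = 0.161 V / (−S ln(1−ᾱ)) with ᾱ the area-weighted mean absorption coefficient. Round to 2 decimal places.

3.57 sec

Total surface area S = 22.4 + 176.2 + 201 + 201 + 14.8 + 21.9 = 637.3 sq m.
Absorption A = 22.4×0.10 + 176.2×0.04 + 201×0.05 + 201×0.06 + 14.8×0.01 + 21.9×0.05 = 32.641 sabins.
Mean coefficient ᾱ = A/S = 0.0512.
Eyring denominator: −S ln(1−ᾱ) = 33.495.
V = 23.1 × 8.7 × 3.7 = 743.589 m³.
RT60 = 0.161 × 743.589 / 33.495 = 3.57 s.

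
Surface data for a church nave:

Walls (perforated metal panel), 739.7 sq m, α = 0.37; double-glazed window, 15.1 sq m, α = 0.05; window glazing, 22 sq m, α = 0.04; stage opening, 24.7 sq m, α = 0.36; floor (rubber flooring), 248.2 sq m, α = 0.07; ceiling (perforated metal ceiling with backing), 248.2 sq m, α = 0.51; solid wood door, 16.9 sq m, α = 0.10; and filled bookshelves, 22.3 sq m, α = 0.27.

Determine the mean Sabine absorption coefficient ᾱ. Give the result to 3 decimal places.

0.326

Total surface area S = 1337.1 sq m.
Weighted sum Σ Sα = 435.883.
ᾱ = A/S = 0.326.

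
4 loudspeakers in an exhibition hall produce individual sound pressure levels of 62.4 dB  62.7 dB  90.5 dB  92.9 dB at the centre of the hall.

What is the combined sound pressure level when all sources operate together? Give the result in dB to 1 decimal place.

94.9 dB

Sum in the linear (power) domain: Σ 10^(Lᵢ/10) = 10^(62.4/10) + 10^(62.7/10) + 10^(90.5/10) + 10^(92.9/10) = 3.075e+09.
Combined level = 10 log₁₀(3.075e+09) = 94.9 dB.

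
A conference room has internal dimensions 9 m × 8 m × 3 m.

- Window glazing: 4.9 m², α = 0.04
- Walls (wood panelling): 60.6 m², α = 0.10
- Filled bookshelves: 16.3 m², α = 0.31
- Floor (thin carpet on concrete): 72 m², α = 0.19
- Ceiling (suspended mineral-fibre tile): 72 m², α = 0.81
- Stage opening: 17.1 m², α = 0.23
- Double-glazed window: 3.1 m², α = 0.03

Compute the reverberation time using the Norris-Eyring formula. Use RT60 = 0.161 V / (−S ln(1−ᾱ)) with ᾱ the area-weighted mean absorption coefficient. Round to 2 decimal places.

Total surface area S = 4.9 + 60.6 + 16.3 + 72 + 72 + 17.1 + 3.1 = 246.0 m².
Σ(Sᵢαᵢ) = 4.9·0.04 + 60.6·0.10 + 16.3·0.31 + 72·0.19 + 72·0.81 + 17.1·0.23 + 3.1·0.03 = 87.335.
Mean coefficient ᾱ = A/S = 0.3550.
−S·ln(1−ᾱ) = −246.0 × ln(1 − 0.3550) = 107.872.
V = 9 × 8 × 3 = 216 m³.
RT60 = 0.161 × 216 / 107.872 = 0.32 s.

0.32 s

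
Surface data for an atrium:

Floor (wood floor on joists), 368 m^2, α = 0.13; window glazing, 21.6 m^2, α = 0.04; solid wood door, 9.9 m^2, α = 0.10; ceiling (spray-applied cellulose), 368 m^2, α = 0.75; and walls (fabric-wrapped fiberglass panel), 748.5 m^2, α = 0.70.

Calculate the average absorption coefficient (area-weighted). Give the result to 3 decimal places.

0.560

Total surface area S = 1516.0 m^2.
A = 368*0.13 + 21.6*0.04 + 9.9*0.10 + 368*0.75 + 748.5*0.70 = 849.644 sabins.
ᾱ = A/S = 0.560.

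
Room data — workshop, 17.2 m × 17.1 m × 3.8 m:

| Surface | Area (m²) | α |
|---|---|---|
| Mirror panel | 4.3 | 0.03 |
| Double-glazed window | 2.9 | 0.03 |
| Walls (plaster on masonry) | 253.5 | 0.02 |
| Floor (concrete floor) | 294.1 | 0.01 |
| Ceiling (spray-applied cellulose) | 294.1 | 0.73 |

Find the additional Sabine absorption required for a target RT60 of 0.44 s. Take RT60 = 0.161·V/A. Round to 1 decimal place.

Equivalent absorption area: A₁ = 4.3·0.03 + 2.9·0.03 + 253.5·0.02 + 294.1·0.01 + 294.1·0.73 = 222.920 m².
Target A₂ = 0.161·1117.656/0.44 = 408.960 sabins (V = 1117.656 m³).
Shortfall: 408.960 − 222.920 = 186.0 sabins.

186.0 sabins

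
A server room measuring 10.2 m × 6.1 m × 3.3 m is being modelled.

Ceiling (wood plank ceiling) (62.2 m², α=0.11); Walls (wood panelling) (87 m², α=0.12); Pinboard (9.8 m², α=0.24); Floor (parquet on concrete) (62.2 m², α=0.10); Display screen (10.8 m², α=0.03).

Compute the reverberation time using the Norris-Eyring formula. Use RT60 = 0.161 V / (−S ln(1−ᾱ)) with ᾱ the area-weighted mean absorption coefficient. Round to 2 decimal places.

S = Σ Sᵢ = 232.0 m².
Σ(Sᵢαᵢ) = 62.2·0.11 + 87·0.12 + 9.8·0.24 + 62.2·0.10 + 10.8·0.03 = 26.178.
ᾱ = 26.178 / 232.0 = 0.1128.
Eyring denominator: −S ln(1−ᾱ) = 27.767.
V = 10.2 × 6.1 × 3.3 = 205.326 m³.
T = 0.161·V/[−S·ln(1−ᾱ)] = 0.161·205.326/27.767 = 1.19 s.

1.19 sec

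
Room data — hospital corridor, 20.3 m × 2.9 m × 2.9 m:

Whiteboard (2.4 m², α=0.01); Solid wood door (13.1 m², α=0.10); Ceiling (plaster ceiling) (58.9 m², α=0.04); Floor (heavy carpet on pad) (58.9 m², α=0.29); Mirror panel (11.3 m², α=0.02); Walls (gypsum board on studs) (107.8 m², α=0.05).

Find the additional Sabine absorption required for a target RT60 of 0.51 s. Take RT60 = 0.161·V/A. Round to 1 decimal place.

A₁ = Σ Sᵢαᵢ = 2.4·0.01 + 13.1·0.10 + 58.9·0.04 + 58.9·0.29 + 11.3·0.02 + 107.8·0.05 = 26.387 sabins.
Target A₂ = 0.161·170.723/0.51 = 53.895 sabins (V = 170.723 m³).
Additional absorption ΔA = 53.895 − 26.387 = 27.5 sabins.

27.5 sabins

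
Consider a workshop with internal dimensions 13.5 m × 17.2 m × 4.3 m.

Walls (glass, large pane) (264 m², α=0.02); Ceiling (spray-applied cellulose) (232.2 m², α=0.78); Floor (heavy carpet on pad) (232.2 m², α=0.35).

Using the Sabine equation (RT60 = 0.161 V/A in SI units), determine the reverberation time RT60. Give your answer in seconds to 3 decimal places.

Total absorption A = 264·0.02 + 232.2·0.78 + 232.2·0.35
  = 5.280 + 181.116 + 81.270 = 267.666 m² sabins.
V = 13.5·17.2·4.3 = 998.46 m³.
RT60 = 0.161 · V / A = 0.161 × 998.46 / 267.666 = 0.601 s.

0.601 seconds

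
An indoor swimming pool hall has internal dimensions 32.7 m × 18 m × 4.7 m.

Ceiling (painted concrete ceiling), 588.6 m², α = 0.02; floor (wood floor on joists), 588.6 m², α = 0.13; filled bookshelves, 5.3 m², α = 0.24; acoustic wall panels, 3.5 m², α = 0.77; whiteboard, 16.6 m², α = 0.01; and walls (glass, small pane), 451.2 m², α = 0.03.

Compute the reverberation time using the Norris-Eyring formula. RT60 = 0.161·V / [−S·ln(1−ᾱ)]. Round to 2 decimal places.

S = Σ Sᵢ = 1653.8 m².
Absorption A = 588.6·0.02 + 588.6·0.13 + 5.3·0.24 + 3.5·0.77 + 16.6·0.01 + 451.2·0.03 = 105.959 sabins.
ᾱ = 105.959 / 1653.8 = 0.0641.
−S·ln(1−ᾱ) = −1653.8 × ln(1 − 0.0641) = 109.559.
V = 32.7 × 18 × 4.7 = 2766.42 m³.
RT60 = 0.161 × 2766.42 / 109.559 = 4.07 s.

4.07 seconds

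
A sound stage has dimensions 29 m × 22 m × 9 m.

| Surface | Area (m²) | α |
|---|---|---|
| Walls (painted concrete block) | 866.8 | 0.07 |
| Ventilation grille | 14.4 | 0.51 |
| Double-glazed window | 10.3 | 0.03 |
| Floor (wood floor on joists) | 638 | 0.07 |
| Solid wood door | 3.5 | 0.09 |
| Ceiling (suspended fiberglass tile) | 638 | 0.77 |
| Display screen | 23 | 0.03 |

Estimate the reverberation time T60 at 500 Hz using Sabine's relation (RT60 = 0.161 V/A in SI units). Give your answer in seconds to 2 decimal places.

1.53 sec

A = Σ Sᵢαᵢ = 866.8*0.07 + 14.4*0.51 + 10.3*0.03 + 638*0.07 + 3.5*0.09 + 638*0.77 + 23*0.03 = 605.254 sabins.
Volume V = 29 × 22 × 9 = 5742 m³.
Sabine: RT60 = 0.161 × 5742 / 605.254 = 1.53 s.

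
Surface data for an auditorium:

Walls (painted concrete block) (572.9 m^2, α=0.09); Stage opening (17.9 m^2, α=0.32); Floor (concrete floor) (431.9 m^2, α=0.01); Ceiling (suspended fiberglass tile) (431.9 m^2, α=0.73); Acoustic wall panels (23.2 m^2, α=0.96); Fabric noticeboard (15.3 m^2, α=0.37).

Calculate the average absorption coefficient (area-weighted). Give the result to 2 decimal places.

0.27

Total surface area S = 1493.1 m^2.
Σ(Sᵢαᵢ) = 572.9·0.09 + 17.9·0.32 + 431.9·0.01 + 431.9·0.73 + 23.2·0.96 + 15.3·0.37 = 404.828.
ᾱ = A/S = 0.27.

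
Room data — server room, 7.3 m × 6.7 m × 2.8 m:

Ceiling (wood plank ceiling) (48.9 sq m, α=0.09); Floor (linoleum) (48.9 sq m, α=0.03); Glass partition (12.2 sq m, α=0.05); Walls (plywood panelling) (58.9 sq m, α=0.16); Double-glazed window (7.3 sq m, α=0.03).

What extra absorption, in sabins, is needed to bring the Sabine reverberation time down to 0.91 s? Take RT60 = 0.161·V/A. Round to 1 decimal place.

Summing Sᵢαᵢ: 4.401 + 1.467 + 0.610 + 9.424 + 0.219 → A₁ = 16.121 sabins.
V = 136.948 m³. Required absorption A₂ = 0.161 × 136.948 / 0.91 = 24.229 sabins.
ΔA = A₂ − A₁ = 24.229 − 16.121 = 8.1 sabins.

8.1 sabins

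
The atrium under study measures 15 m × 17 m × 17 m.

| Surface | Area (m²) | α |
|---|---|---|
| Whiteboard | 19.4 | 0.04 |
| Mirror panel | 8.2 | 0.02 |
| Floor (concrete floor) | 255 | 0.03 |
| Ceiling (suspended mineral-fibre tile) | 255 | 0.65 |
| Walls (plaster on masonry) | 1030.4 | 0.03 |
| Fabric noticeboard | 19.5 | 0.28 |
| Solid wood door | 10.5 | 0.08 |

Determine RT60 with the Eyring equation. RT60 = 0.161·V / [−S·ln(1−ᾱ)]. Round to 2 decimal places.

Total surface area S = 19.4 + 8.2 + 255 + 255 + 1030.4 + 19.5 + 10.5 = 1598.0 m².
Absorption A = 19.4·0.04 + 8.2·0.02 + 255·0.03 + 255·0.65 + 1030.4·0.03 + 19.5·0.28 + 10.5·0.08 = 211.552 sabins.
ᾱ = 211.552 / 1598.0 = 0.1324.
−S·ln(1−ᾱ) = −1598.0 × ln(1 − 0.1324) = 226.955.
V = 15 × 17 × 17 = 4335 m³.
T = 0.161·V/[−S·ln(1−ᾱ)] = 0.161·4335/226.955 = 3.08 s.

3.08 seconds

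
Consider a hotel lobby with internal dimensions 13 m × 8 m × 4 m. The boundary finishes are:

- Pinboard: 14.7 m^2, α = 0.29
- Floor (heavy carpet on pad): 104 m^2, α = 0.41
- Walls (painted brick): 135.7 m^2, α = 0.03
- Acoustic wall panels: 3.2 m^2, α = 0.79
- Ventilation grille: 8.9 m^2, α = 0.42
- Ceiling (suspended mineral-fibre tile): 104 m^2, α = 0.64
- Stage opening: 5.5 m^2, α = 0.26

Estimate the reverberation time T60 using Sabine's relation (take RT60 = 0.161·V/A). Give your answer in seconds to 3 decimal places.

0.535 sec

A = Σ Sᵢαᵢ = 14.7·0.29 + 104·0.41 + 135.7·0.03 + 3.2·0.79 + 8.9·0.42 + 104·0.64 + 5.5·0.26 = 125.230 sabins.
V = 13·8·4 = 416 m³.
T = 0.161 V/A = 0.161·416/125.230 = 0.535 s.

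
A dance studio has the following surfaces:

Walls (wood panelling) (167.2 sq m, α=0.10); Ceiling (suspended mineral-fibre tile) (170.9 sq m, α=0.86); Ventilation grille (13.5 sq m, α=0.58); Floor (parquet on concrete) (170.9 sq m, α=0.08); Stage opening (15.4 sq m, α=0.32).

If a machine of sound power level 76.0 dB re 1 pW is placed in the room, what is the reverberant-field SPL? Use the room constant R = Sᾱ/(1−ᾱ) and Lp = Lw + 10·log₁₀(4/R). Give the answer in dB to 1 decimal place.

57.3 dB

A = 190.124 sabins; S = 537.9 sq m.
ᾱ = 190.124/537.9 = 0.3535; R = Sᾱ/(1−ᾱ) = 190.124/(1−0.3535) = 294.082 sq m.
Lp = Lw + 10 log₁₀(4/R) = 76.0 -18.66 = 57.3 dB.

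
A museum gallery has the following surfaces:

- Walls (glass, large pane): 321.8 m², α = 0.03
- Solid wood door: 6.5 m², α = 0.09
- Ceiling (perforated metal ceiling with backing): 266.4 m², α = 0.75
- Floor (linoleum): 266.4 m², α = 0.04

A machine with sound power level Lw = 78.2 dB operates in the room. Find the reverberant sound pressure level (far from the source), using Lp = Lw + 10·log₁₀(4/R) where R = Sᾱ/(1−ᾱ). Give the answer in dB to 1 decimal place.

59.5 dB

Σ(Sᵢαᵢ) = 321.8×0.03 + 6.5×0.09 + 266.4×0.75 + 266.4×0.04 = 220.695; total area S = 861.1 m².
ᾱ = 0.2563, so room constant R = A/(1−ᾱ) = 296.753 m².
Lp = Lw + 10 log₁₀(4/R) = 78.2 -18.70 = 59.5 dB.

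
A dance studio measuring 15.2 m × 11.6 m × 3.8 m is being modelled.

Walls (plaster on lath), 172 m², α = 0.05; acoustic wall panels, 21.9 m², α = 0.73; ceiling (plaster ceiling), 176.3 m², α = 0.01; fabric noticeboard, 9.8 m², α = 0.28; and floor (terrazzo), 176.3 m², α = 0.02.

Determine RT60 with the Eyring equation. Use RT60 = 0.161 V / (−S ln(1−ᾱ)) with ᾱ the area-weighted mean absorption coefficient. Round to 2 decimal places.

3.21 seconds

Total surface area S = 172 + 21.9 + 176.3 + 9.8 + 176.3 = 556.3 m².
Absorption A = 172×0.05 + 21.9×0.73 + 176.3×0.01 + 9.8×0.28 + 176.3×0.02 = 32.620 sabins.
Mean coefficient ᾱ = A/S = 0.0586.
Eyring denominator: −S ln(1−ᾱ) = 33.593.
V = 15.2 × 11.6 × 3.8 = 670.016 m³.
T = 0.161·V/[−S·ln(1−ᾱ)] = 0.161·670.016/33.593 = 3.21 s.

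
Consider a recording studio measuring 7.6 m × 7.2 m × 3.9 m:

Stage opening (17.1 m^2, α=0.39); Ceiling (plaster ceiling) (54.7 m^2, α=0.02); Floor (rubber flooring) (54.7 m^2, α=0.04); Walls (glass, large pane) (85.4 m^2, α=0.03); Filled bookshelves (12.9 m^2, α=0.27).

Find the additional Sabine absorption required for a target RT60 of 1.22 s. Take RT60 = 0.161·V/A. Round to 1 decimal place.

A₁ = Σ Sᵢαᵢ = 17.1×0.39 + 54.7×0.02 + 54.7×0.04 + 85.4×0.03 + 12.9×0.27 = 15.996 sabins.
V = 213.408 m³. Required absorption A₂ = 0.161 × 213.408 / 1.22 = 28.163 sabins.
Shortfall: 28.163 − 15.996 = 12.2 sabins.

12.2 sabins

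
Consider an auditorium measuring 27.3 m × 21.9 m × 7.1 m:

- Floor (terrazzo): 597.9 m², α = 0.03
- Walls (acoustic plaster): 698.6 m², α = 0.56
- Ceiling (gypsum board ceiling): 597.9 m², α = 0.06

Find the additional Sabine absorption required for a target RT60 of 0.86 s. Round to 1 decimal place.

349.7 sabins

Summing Sᵢαᵢ: 17.937 + 391.216 + 35.874 → A₁ = 445.027 sabins.
For T = 0.86 s, need A₂ = 0.161·V/T = 0.161·4244.877/0.86 = 794.680 sabins.
Shortfall: 794.680 − 445.027 = 349.7 sabins.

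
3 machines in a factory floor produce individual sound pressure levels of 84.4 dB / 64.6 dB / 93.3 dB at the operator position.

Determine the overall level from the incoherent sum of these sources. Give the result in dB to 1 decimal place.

93.8 dB

Sum in the linear (power) domain: Σ 10^(Lᵢ/10) = 10^(84.4/10) + 10^(64.6/10) + 10^(93.3/10) = 2.416e+09.
L_total = 10·log₁₀(2.416e+09) = 93.8 dB.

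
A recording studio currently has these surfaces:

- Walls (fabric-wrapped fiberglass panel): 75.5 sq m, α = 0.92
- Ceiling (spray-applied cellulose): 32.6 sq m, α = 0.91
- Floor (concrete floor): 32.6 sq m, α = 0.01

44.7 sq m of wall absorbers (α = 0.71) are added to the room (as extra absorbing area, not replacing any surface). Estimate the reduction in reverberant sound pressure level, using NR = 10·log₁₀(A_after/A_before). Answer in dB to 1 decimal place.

A_before = Σ Sᵢαᵢ = 75.5*0.92 + 32.6*0.91 + 32.6*0.01 = 99.452 sabins.
Added absorption = 44.7 × 0.71 = 31.737 sabins.
A_after = 99.452 + 31.737 = 131.189 sabins.
NR = 10·log₁₀(131.189/99.452) = 1.2 dB.

1.2 dB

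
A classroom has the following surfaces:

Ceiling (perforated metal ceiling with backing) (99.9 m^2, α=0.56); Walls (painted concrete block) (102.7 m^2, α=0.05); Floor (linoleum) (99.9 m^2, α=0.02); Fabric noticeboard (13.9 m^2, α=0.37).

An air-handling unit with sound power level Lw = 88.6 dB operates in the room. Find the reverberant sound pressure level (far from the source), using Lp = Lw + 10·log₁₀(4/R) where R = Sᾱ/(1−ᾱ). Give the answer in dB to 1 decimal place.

75.2 dB

A = 68.220 sabins; S = 316.4 m^2.
ᾱ = 68.220/316.4 = 0.2156; R = Sᾱ/(1−ᾱ) = 68.220/(1−0.2156) = 86.971 m^2.
Lp = 88.6 + 10·log₁₀(4/86.971) = 88.6 + (-13.37) = 75.2 dB.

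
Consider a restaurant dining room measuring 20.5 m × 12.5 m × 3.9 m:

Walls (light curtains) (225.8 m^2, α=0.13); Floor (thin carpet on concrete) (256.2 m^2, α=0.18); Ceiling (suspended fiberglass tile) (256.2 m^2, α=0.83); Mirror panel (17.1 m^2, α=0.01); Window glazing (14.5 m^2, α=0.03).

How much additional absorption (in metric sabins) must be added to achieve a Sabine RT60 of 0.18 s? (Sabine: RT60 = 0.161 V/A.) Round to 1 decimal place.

605.2 sabins

Summing Sᵢαᵢ: 29.354 + 46.116 + 212.646 + 0.171 + 0.435 → A₁ = 288.722 sabins.
V = 999.375 m³. Required absorption A₂ = 0.161 × 999.375 / 0.18 = 893.885 sabins.
Shortfall: 893.885 − 288.722 = 605.2 sabins.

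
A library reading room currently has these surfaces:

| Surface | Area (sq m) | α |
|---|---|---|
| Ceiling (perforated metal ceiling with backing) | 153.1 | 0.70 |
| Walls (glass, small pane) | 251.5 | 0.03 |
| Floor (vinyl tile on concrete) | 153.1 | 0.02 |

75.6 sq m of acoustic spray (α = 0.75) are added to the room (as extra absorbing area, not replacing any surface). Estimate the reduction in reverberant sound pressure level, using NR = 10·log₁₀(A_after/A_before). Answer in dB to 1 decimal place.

1.7 dB

Total absorption A_before = 153.1·0.70 + 251.5·0.03 + 153.1·0.02
  = 107.170 + 7.545 + 3.062 = 117.777 sq m sabins.
Added absorption = 75.6 × 0.75 = 56.700 sabins.
A_after = 117.777 + 56.700 = 174.477 sabins.
Reduction = 10 log₁₀(A_after/A_before) = 10 log₁₀(1.4814) = 1.7 dB.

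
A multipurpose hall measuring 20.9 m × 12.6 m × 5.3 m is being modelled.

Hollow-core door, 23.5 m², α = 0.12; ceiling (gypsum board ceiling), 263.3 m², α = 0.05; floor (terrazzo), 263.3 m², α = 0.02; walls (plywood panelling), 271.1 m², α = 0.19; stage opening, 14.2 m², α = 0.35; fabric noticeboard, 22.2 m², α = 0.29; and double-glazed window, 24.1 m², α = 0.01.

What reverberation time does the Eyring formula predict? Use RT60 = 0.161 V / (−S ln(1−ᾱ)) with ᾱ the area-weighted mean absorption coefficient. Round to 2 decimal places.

2.53 sec

Total surface area S = 23.5 + 263.3 + 263.3 + 271.1 + 14.2 + 22.2 + 24.1 = 881.7 m².
Absorption A = 23.5·0.12 + 263.3·0.05 + 263.3·0.02 + 271.1·0.19 + 14.2·0.35 + 22.2·0.29 + 24.1·0.01 = 84.409 sabins.
ᾱ = 84.409 / 881.7 = 0.0957.
Eyring denominator: −S ln(1−ᾱ) = 88.694.
V = 20.9 × 12.6 × 5.3 = 1395.702 m³.
RT60 = 0.161 × 1395.702 / 88.694 = 2.53 s.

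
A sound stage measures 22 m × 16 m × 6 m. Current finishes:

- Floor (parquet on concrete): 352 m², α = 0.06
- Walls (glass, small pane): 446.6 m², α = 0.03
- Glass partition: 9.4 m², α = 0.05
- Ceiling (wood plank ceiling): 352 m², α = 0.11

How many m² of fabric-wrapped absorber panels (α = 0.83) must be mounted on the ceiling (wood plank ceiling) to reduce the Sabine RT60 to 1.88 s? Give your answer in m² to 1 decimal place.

Total absorption A₁ = 352×0.06 + 446.6×0.03 + 9.4×0.05 + 352×0.11
  = 21.120 + 13.398 + 0.470 + 38.720 = 73.708 m² sabins.
V = 2112 m³. Target absorption A₂ = 0.161 × 2112 / 1.88 = 180.868 sabins.
ΔA needed = 180.868 − 73.708 = 107.160 sabins.
Each m² of panel replacing the ceiling (wood plank ceiling) adds (0.83 − 0.11) = 0.72 sabins.
Panel area = 107.160 / 0.72 = 148.8 m².

148.8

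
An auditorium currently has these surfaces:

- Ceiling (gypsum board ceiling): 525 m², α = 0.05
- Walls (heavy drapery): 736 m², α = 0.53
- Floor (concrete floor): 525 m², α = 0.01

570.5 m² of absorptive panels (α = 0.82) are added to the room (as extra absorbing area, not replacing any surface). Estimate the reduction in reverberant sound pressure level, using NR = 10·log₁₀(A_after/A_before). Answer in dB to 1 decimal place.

3.2 dB

Total absorption A_before = 525×0.05 + 736×0.53 + 525×0.01
  = 26.250 + 390.080 + 5.250 = 421.580 m² sabins.
Treatment contributes 570.5·0.82 = 467.810 sabins.
A_after = 421.580 + 467.810 = 889.390 sabins.
NR = 10·log₁₀(889.390/421.580) = 3.2 dB.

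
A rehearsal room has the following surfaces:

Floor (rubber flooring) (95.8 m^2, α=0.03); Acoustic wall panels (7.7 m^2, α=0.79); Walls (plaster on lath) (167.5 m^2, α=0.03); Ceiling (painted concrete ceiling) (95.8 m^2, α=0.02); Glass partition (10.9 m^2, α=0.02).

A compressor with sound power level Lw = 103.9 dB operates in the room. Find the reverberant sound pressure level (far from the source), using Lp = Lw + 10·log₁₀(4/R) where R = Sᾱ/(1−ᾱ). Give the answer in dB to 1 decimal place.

Σ(Sᵢαᵢ) = 95.8×0.03 + 7.7×0.79 + 167.5×0.03 + 95.8×0.02 + 10.9×0.02 = 16.116; total area S = 377.7 m^2.
ᾱ = 0.0427, so room constant R = A/(1−ᾱ) = 16.835 m^2.
Lp = Lw + 10 log₁₀(4/R) = 103.9 -6.24 = 97.7 dB.

97.7 dB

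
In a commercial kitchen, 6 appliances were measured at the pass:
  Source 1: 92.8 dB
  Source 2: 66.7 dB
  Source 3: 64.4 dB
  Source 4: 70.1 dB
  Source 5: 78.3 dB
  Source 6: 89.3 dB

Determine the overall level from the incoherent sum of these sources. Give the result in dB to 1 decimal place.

Sum in the linear (power) domain: Σ 10^(Lᵢ/10) = 10^(92.8/10) + 10^(66.7/10) + 10^(64.4/10) + 10^(70.1/10) + 10^(78.3/10) + 10^(89.3/10) = 2.842e+09.
Back to dB: 10·log₁₀ Σ = 94.5 dB.

94.5 dB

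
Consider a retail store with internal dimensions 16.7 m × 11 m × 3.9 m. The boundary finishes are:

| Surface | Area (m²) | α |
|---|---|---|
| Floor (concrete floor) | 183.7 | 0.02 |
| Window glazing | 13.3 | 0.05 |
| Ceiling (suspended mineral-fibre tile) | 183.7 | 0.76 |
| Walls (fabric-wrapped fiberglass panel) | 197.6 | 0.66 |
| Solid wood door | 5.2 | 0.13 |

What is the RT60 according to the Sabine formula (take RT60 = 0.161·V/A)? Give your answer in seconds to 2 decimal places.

0.42 s

Equivalent absorption area: A = 183.7·0.02 + 13.3·0.05 + 183.7·0.76 + 197.6·0.66 + 5.2·0.13 = 275.043 m².
Room volume: 716.43 m³.
Sabine: RT60 = 0.161 × 716.43 / 275.043 = 0.42 s.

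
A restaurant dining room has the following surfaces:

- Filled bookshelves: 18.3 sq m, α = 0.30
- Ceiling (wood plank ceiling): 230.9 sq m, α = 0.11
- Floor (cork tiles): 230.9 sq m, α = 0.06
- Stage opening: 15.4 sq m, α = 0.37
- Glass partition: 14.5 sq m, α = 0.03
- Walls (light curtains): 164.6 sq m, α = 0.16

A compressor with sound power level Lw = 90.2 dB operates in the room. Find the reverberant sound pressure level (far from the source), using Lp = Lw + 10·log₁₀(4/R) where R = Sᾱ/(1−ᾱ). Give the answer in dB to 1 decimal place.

76.8 dB

A = 77.212 sabins; S = 674.6 sq m.
ᾱ = 0.1145, so room constant R = A/(1−ᾱ) = 87.196 sq m.
Lp = 90.2 + 10·log₁₀(4/87.196) = 90.2 + (-13.38) = 76.8 dB.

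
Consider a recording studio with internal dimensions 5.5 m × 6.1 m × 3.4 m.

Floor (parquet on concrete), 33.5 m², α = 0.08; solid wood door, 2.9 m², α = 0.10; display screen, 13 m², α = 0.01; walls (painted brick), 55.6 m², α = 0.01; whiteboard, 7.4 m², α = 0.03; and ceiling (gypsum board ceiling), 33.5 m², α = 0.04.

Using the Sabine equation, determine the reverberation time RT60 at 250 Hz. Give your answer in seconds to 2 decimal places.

A = Σ Sᵢαᵢ = 33.5×0.08 + 2.9×0.10 + 13×0.01 + 55.6×0.01 + 7.4×0.03 + 33.5×0.04 = 5.218 sabins.
V = 5.5·6.1·3.4 = 114.07 m³.
RT60 = 0.161 · V / A = 0.161 × 114.07 / 5.218 = 3.52 s.

3.52 s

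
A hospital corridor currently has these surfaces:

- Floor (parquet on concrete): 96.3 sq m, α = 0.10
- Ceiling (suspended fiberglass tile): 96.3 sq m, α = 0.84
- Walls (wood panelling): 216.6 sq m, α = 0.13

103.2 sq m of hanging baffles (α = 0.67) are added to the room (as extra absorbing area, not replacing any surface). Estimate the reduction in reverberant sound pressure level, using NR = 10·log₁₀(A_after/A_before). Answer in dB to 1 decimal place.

Summing Sᵢαᵢ: 9.630 + 80.892 + 28.158 → A_before = 118.680 sabins.
Added absorption = 103.2 × 0.67 = 69.144 sabins.
A_after = 118.680 + 69.144 = 187.824 sabins.
Reduction = 10 log₁₀(A_after/A_before) = 10 log₁₀(1.5826) = 2.0 dB.

2.0 dB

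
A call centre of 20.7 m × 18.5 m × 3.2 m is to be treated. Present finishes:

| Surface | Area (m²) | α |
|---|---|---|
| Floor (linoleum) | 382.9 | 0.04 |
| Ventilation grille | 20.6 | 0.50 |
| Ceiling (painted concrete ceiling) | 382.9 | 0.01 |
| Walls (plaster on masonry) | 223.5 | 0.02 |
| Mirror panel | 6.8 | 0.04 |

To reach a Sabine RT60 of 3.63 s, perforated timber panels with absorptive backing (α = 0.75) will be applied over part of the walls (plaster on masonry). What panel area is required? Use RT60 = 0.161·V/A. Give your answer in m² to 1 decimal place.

A₁ = Σ Sᵢαᵢ = 382.9×0.04 + 20.6×0.50 + 382.9×0.01 + 223.5×0.02 + 6.8×0.04 = 34.187 sabins.
Required A₂ = 0.161·1225.44/3.63 = 54.351 sabins.
Absorption to add: 54.351 − 34.187 = 20.164 sabins.
Net gain per m²: Δα = 0.75 − 0.02 = 0.73.
Panel area = 20.164 / 0.73 = 27.6 m².

27.6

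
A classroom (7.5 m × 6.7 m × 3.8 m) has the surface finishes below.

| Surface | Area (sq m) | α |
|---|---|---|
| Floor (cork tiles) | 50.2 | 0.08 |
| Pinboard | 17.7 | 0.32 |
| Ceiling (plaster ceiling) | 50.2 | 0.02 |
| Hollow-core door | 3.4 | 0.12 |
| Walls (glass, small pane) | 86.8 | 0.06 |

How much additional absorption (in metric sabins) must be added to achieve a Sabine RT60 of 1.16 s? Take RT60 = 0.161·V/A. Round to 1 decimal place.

10.2 sabins

Total absorption A₁ = 50.2×0.08 + 17.7×0.32 + 50.2×0.02 + 3.4×0.12 + 86.8×0.06
  = 4.016 + 5.664 + 1.004 + 0.408 + 5.208 = 16.300 sq m sabins.
Target A₂ = 0.161·190.95/1.16 = 26.503 sabins (V = 190.95 m³).
ΔA = A₂ − A₁ = 26.503 − 16.300 = 10.2 sabins.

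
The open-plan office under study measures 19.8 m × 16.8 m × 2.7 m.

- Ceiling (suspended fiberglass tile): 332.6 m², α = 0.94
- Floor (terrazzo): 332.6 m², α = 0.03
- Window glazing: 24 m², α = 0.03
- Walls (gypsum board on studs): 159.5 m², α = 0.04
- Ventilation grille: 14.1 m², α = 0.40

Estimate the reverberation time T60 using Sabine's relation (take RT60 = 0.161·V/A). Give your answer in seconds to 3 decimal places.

0.431 seconds

Equivalent absorption area: A = 332.6·0.94 + 332.6·0.03 + 24·0.03 + 159.5·0.04 + 14.1·0.40 = 335.362 m².
Room volume: 898.128 m³.
RT60 = 0.161 · V / A = 0.161 × 898.128 / 335.362 = 0.431 s.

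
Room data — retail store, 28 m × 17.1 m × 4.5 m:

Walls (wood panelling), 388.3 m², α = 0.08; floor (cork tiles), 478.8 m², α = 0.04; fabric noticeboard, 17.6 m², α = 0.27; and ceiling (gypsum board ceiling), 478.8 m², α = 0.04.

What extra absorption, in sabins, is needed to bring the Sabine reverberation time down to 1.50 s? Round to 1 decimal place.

Equivalent absorption area: A₁ = 388.3·0.08 + 478.8·0.04 + 17.6·0.27 + 478.8·0.04 = 74.120 m².
Target A₂ = 0.161·2154.6/1.50 = 231.260 sabins (V = 2154.6 m³).
ΔA = A₂ − A₁ = 231.260 − 74.120 = 157.1 sabins.

157.1 sabins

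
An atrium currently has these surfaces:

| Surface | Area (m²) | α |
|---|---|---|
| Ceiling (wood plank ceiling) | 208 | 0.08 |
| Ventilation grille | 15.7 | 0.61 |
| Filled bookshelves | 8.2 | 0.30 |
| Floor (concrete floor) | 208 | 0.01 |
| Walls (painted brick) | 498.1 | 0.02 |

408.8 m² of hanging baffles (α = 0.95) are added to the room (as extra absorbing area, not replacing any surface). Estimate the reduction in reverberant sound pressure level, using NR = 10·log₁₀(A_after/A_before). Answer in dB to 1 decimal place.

10.2 dB

A_before = Σ Sᵢαᵢ = 208·0.08 + 15.7·0.61 + 8.2·0.30 + 208·0.01 + 498.1·0.02 = 40.719 sabins.
Added absorption = 408.8 × 0.95 = 388.360 sabins.
A_after = 40.719 + 388.360 = 429.079 sabins.
Reduction = 10 log₁₀(A_after/A_before) = 10 log₁₀(10.5376) = 10.2 dB.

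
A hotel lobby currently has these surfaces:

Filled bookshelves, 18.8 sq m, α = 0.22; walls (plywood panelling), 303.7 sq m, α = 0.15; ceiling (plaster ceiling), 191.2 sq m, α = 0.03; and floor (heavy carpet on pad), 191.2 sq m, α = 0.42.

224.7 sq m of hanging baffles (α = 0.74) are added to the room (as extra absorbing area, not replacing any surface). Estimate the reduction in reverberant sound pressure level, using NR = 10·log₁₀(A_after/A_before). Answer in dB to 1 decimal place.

Equivalent absorption area: A_before = 18.8×0.22 + 303.7×0.15 + 191.2×0.03 + 191.2×0.42 = 135.731 sq m.
Added absorption = 224.7 × 0.74 = 166.278 sabins.
A_after = 135.731 + 166.278 = 302.009 sabins.
NR = 10·log₁₀(302.009/135.731) = 3.5 dB.

3.5 dB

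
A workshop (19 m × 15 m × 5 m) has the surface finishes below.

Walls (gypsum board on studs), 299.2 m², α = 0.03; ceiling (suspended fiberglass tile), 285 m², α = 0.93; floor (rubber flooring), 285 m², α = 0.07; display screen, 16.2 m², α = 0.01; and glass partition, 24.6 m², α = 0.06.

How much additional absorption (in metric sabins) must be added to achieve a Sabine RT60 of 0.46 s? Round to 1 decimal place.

A₁ = Σ Sᵢαᵢ = 299.2*0.03 + 285*0.93 + 285*0.07 + 16.2*0.01 + 24.6*0.06 = 295.614 sabins.
V = 1425 m³. Required absorption A₂ = 0.161 × 1425 / 0.46 = 498.750 sabins.
ΔA = A₂ − A₁ = 498.750 − 295.614 = 203.1 sabins.

203.1 sabins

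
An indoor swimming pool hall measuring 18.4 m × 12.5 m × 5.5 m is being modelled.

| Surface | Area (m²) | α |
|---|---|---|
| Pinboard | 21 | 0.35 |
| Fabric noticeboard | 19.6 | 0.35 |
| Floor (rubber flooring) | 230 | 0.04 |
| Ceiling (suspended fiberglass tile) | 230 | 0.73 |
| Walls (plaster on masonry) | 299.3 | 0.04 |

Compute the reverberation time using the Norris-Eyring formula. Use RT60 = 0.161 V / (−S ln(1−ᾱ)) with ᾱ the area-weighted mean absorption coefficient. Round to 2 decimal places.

0.87 seconds

Total surface area S = 21 + 19.6 + 230 + 230 + 299.3 = 799.9 m².
Σ(Sᵢαᵢ) = 21×0.35 + 19.6×0.35 + 230×0.04 + 230×0.73 + 299.3×0.04 = 203.282.
ᾱ = 203.282 / 799.9 = 0.2541.
Eyring denominator: −S ln(1−ᾱ) = 234.502.
V = 18.4 × 12.5 × 5.5 = 1265 m³.
RT60 = 0.161 × 1265 / 234.502 = 0.87 s.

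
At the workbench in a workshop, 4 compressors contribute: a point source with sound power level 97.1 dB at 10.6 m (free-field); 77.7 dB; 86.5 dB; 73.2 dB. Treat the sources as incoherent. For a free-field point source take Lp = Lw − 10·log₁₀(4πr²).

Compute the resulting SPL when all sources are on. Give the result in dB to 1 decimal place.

Source at 10.6 m: Lp = 97.1 − 10·log₁₀(4π·10.6²) = 97.1 − 10·log₁₀(1411.957) = 65.6 dB.
Σ 10^(Lᵢ/10) = 5.301e+08.
Back to dB: 10·log₁₀ Σ = 87.2 dB.

87.2 dB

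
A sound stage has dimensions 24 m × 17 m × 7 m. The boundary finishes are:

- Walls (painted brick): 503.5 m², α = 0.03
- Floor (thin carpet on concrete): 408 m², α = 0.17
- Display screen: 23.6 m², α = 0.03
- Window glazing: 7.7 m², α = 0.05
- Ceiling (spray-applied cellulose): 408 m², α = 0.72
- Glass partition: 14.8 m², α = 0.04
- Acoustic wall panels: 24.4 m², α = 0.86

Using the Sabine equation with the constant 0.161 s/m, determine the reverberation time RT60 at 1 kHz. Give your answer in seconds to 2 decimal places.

1.15 s

Summing Sᵢαᵢ: 15.105 + 69.360 + 0.708 + 0.385 + 293.760 + 0.592 + 20.984 → A = 400.894 sabins.
V = 24·17·7 = 2856 m³.
RT60 = 0.161 · V / A = 0.161 × 2856 / 400.894 = 1.15 s.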